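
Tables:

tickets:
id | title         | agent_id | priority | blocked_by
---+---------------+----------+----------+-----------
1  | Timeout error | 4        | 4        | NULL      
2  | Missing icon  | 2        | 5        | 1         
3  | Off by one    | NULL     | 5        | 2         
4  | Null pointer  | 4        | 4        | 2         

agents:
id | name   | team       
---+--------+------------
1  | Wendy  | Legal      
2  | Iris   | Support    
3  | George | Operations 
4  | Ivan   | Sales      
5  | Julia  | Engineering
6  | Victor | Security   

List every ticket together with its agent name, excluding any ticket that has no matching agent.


INNER JOIN keeps only tickets rows whose agent_id matches an id in agents. Walk through each ticket:
  - ticket 1 (Timeout error): agent_id=4 -> matches Ivan
  - ticket 2 (Missing icon): agent_id=2 -> matches Iris
  - ticket 3 (Off by one): agent_id=NULL, no match -> dropped
  - ticket 4 (Null pointer): agent_id=4 -> matches Ivan
So 1 of 4 rows is dropped.

SQL:
SELECT a.title, b.name AS agent
FROM tickets a
INNER JOIN agents b ON a.agent_id = b.id

Result:
title         | agent
--------------+------
Timeout error | Ivan 
Missing icon  | Iris 
Null pointer  | Ivan 


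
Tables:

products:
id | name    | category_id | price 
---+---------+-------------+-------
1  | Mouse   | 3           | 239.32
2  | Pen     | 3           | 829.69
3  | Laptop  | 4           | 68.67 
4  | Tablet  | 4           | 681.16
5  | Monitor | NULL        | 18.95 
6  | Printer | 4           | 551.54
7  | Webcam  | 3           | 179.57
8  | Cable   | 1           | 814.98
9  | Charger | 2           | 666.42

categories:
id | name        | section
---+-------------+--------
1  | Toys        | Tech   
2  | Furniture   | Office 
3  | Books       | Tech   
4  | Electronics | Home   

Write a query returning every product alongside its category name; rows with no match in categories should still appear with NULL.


LEFT JOIN keeps every row from products (the left table); where category_id has no match in categories, the category columns become NULL. Walk through each product:
  - product 1 (Mouse): category_id=3 -> matches Books
  - product 2 (Pen): category_id=3 -> matches Books
  - product 3 (Laptop): category_id=4 -> matches Electronics
  - product 4 (Tablet): category_id=4 -> matches Electronics
  - product 5 (Monitor): category_id=NULL, no match -> kept with NULL
  - product 6 (Printer): category_id=4 -> matches Electronics
  - product 7 (Webcam): category_id=3 -> matches Books
  - product 8 (Cable): category_id=1 -> matches Toys
  - product 9 (Charger): category_id=2 -> matches Furniture
All 9 rows appear; 1 has NULL category.

SQL:
SELECT a.name, b.name AS category
FROM products a
LEFT JOIN categories b ON a.category_id = b.id

Result:
name    | category   
--------+------------
Mouse   | Books      
Pen     | Books      
Laptop  | Electronics
Tablet  | Electronics
Monitor | NULL       
Printer | Electronics
Webcam  | Books      
Cable   | Toys       
Charger | Furniture  


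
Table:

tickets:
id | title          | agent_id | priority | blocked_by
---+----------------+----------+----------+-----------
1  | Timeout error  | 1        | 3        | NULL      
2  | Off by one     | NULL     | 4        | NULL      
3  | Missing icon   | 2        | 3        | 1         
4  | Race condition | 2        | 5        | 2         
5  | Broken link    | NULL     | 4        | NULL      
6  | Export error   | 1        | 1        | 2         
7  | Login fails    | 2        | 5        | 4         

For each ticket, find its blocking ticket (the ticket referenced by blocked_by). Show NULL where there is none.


This is a self-join: tickets is joined to a second copy of itself, matching each row's blocked_by to another row's id. Use LEFT JOIN so rows with blocked_by=NULL are kept.
  - ticket 1 (Timeout error): blocked_by=NULL -> NULL
  - ticket 2 (Off by one): blocked_by=NULL -> NULL
  - ticket 3 (Missing icon): blocked_by=1 -> Timeout error
  - ticket 4 (Race condition): blocked_by=2 -> Off by one
  - ticket 5 (Broken link): blocked_by=NULL -> NULL
  - ticket 6 (Export error): blocked_by=2 -> Off by one
  - ticket 7 (Login fails): blocked_by=4 -> Race condition

SQL:
SELECT a.title AS item, b.title AS blocked_by
FROM tickets a
LEFT JOIN tickets b ON a.blocked_by = b.id

Result:
item           | blocked_by    
---------------+---------------
Timeout error  | NULL          
Off by one     | NULL          
Missing icon   | Timeout error 
Race condition | Off by one    
Broken link    | NULL          
Export error   | Off by one    
Login fails    | Race condition


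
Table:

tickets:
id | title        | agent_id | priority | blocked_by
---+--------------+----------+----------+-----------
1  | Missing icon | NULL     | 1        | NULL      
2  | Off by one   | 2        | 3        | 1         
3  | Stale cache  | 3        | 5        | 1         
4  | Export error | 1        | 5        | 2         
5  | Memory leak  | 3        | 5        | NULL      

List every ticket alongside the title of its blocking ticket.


This is a self-join: tickets is joined to a second copy of itself, matching each row's blocked_by to another row's id. Use LEFT JOIN so rows with blocked_by=NULL are kept.
  - ticket 1 (Missing icon): blocked_by=NULL -> NULL
  - ticket 2 (Off by one): blocked_by=1 -> Missing icon
  - ticket 3 (Stale cache): blocked_by=1 -> Missing icon
  - ticket 4 (Export error): blocked_by=2 -> Off by one
  - ticket 5 (Memory leak): blocked_by=NULL -> NULL

SQL:
SELECT a.title AS item, b.title AS blocked_by
FROM tickets a
LEFT JOIN tickets b ON a.blocked_by = b.id

Result:
item         | blocked_by  
-------------+-------------
Missing icon | NULL        
Off by one   | Missing icon
Stale cache  | Missing icon
Export error | Off by one  
Memory leak  | NULL        


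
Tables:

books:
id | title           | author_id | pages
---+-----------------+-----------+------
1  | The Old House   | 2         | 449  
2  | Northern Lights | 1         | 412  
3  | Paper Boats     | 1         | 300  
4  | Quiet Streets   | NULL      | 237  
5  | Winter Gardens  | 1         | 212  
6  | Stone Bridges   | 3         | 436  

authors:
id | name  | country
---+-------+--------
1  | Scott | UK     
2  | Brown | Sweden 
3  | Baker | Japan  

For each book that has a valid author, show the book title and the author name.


INNER JOIN keeps only books rows whose author_id matches an id in authors. Walk through each book:
  - book 1 (The Old House): author_id=2 -> matches Brown
  - book 2 (Northern Lights): author_id=1 -> matches Scott
  - book 3 (Paper Boats): author_id=1 -> matches Scott
  - book 4 (Quiet Streets): author_id=NULL, no match -> dropped
  - book 5 (Winter Gardens): author_id=1 -> matches Scott
  - book 6 (Stone Bridges): author_id=3 -> matches Baker
So 1 of 6 rows is dropped.

SQL:
SELECT a.title, b.name AS author
FROM books a
INNER JOIN authors b ON a.author_id = b.id

Result:
title           | author
----------------+-------
The Old House   | Brown 
Northern Lights | Scott 
Paper Boats     | Scott 
Winter Gardens  | Scott 
Stone Bridges   | Baker 


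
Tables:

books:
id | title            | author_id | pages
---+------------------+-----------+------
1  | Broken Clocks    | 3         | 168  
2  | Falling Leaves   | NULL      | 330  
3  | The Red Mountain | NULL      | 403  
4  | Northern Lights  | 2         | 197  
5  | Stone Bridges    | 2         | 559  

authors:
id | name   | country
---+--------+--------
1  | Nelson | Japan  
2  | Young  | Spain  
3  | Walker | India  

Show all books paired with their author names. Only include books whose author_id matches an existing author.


INNER JOIN keeps only books rows whose author_id matches an id in authors. Walk through each book:
  - book 1 (Broken Clocks): author_id=3 -> matches Walker
  - book 2 (Falling Leaves): author_id=NULL, no match -> dropped
  - book 3 (The Red Mountain): author_id=NULL, no match -> dropped
  - book 4 (Northern Lights): author_id=2 -> matches Young
  - book 5 (Stone Bridges): author_id=2 -> matches Young
So 2 of 5 rows are dropped.

SQL:
SELECT a.title, b.name AS author
FROM books a
INNER JOIN authors b ON a.author_id = b.id

Result:
title           | author
----------------+-------
Broken Clocks   | Walker
Northern Lights | Young 
Stone Bridges   | Young 


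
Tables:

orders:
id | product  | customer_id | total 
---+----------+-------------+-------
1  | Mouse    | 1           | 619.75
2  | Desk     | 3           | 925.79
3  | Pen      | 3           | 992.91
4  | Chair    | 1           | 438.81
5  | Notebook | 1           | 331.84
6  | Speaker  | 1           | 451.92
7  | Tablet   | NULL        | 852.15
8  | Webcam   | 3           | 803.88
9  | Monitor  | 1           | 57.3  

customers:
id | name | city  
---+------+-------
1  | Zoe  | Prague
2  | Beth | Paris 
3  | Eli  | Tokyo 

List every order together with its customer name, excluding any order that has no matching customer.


INNER JOIN keeps only orders rows whose customer_id matches an id in customers. Walk through each order:
  - order 1 (Mouse): customer_id=1 -> matches Zoe
  - order 2 (Desk): customer_id=3 -> matches Eli
  - order 3 (Pen): customer_id=3 -> matches Eli
  - order 4 (Chair): customer_id=1 -> matches Zoe
  - order 5 (Notebook): customer_id=1 -> matches Zoe
  - order 6 (Speaker): customer_id=1 -> matches Zoe
  - order 7 (Tablet): customer_id=NULL, no match -> dropped
  - order 8 (Webcam): customer_id=3 -> matches Eli
  - order 9 (Monitor): customer_id=1 -> matches Zoe
So 1 of 9 rows is dropped.

SQL:
SELECT a.product, b.name AS customer
FROM orders a
INNER JOIN customers b ON a.customer_id = b.id

Result:
product  | customer
---------+---------
Mouse    | Zoe     
Desk     | Eli     
Pen      | Eli     
Chair    | Zoe     
Notebook | Zoe     
Speaker  | Zoe     
Webcam   | Eli     
Monitor  | Zoe     


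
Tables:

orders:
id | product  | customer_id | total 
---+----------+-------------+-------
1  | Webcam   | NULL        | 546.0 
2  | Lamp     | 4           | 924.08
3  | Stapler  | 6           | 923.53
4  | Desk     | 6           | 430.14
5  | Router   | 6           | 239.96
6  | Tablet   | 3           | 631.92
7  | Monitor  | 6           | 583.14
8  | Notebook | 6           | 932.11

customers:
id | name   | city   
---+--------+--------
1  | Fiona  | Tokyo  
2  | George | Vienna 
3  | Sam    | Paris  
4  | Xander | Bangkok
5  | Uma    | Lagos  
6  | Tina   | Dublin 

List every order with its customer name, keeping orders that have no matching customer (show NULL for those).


LEFT JOIN keeps every row from orders (the left table); where customer_id has no match in customers, the customer columns become NULL. Walk through each order:
  - order 1 (Webcam): customer_id=NULL, no match -> kept with NULL
  - order 2 (Lamp): customer_id=4 -> matches Xander
  - order 3 (Stapler): customer_id=6 -> matches Tina
  - order 4 (Desk): customer_id=6 -> matches Tina
  - order 5 (Router): customer_id=6 -> matches Tina
  - order 6 (Tablet): customer_id=3 -> matches Sam
  - order 7 (Monitor): customer_id=6 -> matches Tina
  - order 8 (Notebook): customer_id=6 -> matches Tina
All 8 rows appear; 1 has NULL customer.

SQL:
SELECT a.product, b.name AS customer
FROM orders a
LEFT JOIN customers b ON a.customer_id = b.id

Result:
product  | customer
---------+---------
Webcam   | NULL    
Lamp     | Xander  
Stapler  | Tina    
Desk     | Tina    
Router   | Tina    
Tablet   | Sam     
Monitor  | Tina    
Notebook | Tina    


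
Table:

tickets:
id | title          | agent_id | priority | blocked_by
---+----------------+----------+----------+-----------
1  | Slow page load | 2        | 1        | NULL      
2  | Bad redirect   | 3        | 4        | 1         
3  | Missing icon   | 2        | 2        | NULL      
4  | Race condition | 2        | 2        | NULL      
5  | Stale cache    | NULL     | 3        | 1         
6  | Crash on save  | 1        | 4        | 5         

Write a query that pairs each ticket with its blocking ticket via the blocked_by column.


This is a self-join: tickets is joined to a second copy of itself, matching each row's blocked_by to another row's id. Use LEFT JOIN so rows with blocked_by=NULL are kept.
  - ticket 1 (Slow page load): blocked_by=NULL -> NULL
  - ticket 2 (Bad redirect): blocked_by=1 -> Slow page load
  - ticket 3 (Missing icon): blocked_by=NULL -> NULL
  - ticket 4 (Race condition): blocked_by=NULL -> NULL
  - ticket 5 (Stale cache): blocked_by=1 -> Slow page load
  - ticket 6 (Crash on save): blocked_by=5 -> Stale cache

SQL:
SELECT a.title AS item, b.title AS blocked_by
FROM tickets a
LEFT JOIN tickets b ON a.blocked_by = b.id

Result:
item           | blocked_by    
---------------+---------------
Slow page load | NULL          
Bad redirect   | Slow page load
Missing icon   | NULL          
Race condition | NULL          
Stale cache    | Slow page load
Crash on save  | Stale cache   


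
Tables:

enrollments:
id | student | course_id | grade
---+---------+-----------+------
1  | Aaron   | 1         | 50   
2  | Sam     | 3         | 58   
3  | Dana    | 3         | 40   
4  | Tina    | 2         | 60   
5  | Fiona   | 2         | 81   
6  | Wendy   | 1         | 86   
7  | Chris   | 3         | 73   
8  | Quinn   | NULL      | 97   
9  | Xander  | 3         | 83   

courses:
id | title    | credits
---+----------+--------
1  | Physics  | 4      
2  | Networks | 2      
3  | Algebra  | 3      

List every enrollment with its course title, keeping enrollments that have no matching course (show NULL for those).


LEFT JOIN keeps every row from enrollments (the left table); where course_id has no match in courses, the course columns become NULL. Walk through each enrollment:
  - enrollment 1 (Aaron): course_id=1 -> matches Physics
  - enrollment 2 (Sam): course_id=3 -> matches Algebra
  - enrollment 3 (Dana): course_id=3 -> matches Algebra
  - enrollment 4 (Tina): course_id=2 -> matches Networks
  - enrollment 5 (Fiona): course_id=2 -> matches Networks
  - enrollment 6 (Wendy): course_id=1 -> matches Physics
  - enrollment 7 (Chris): course_id=3 -> matches Algebra
  - enrollment 8 (Quinn): course_id=NULL, no match -> kept with NULL
  - enrollment 9 (Xander): course_id=3 -> matches Algebra
All 9 rows appear; 1 has NULL course.

SQL:
SELECT a.student, b.title AS course
FROM enrollments a
LEFT JOIN courses b ON a.course_id = b.id

Result:
student | course  
--------+---------
Aaron   | Physics 
Sam     | Algebra 
Dana    | Algebra 
Tina    | Networks
Fiona   | Networks
Wendy   | Physics 
Chris   | Algebra 
Quinn   | NULL    
Xander  | Algebra 


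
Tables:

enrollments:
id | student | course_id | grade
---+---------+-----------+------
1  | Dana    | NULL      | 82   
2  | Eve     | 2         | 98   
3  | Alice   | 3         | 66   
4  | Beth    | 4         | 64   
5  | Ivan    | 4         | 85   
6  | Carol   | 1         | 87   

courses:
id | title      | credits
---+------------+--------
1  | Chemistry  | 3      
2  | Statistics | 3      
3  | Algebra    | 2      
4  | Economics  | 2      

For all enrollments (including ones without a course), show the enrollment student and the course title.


LEFT JOIN keeps every row from enrollments (the left table); where course_id has no match in courses, the course columns become NULL. Walk through each enrollment:
  - enrollment 1 (Dana): course_id=NULL, no match -> kept with NULL
  - enrollment 2 (Eve): course_id=2 -> matches Statistics
  - enrollment 3 (Alice): course_id=3 -> matches Algebra
  - enrollment 4 (Beth): course_id=4 -> matches Economics
  - enrollment 5 (Ivan): course_id=4 -> matches Economics
  - enrollment 6 (Carol): course_id=1 -> matches Chemistry
All 6 rows appear; 1 has NULL course.

SQL:
SELECT a.student, b.title AS course
FROM enrollments a
LEFT JOIN courses b ON a.course_id = b.id

Result:
student | course    
--------+-----------
Dana    | NULL      
Eve     | Statistics
Alice   | Algebra   
Beth    | Economics 
Ivan    | Economics 
Carol   | Chemistry 


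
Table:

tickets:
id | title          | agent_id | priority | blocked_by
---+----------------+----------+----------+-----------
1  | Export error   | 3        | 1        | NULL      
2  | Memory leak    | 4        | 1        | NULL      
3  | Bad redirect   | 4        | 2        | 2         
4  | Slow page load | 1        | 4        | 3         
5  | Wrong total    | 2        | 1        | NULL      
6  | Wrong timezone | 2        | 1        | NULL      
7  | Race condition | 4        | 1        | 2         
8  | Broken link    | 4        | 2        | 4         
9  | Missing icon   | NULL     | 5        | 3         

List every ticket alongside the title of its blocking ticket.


This is a self-join: tickets is joined to a second copy of itself, matching each row's blocked_by to another row's id. Use LEFT JOIN so rows with blocked_by=NULL are kept.
  - ticket 1 (Export error): blocked_by=NULL -> NULL
  - ticket 2 (Memory leak): blocked_by=NULL -> NULL
  - ticket 3 (Bad redirect): blocked_by=2 -> Memory leak
  - ticket 4 (Slow page load): blocked_by=3 -> Bad redirect
  - ticket 5 (Wrong total): blocked_by=NULL -> NULL
  - ticket 6 (Wrong timezone): blocked_by=NULL -> NULL
  - ticket 7 (Race condition): blocked_by=2 -> Memory leak
  - ticket 8 (Broken link): blocked_by=4 -> Slow page load
  - ticket 9 (Missing icon): blocked_by=3 -> Bad redirect

SQL:
SELECT a.title AS item, b.title AS blocked_by
FROM tickets a
LEFT JOIN tickets b ON a.blocked_by = b.id

Result:
item           | blocked_by    
---------------+---------------
Export error   | NULL          
Memory leak    | NULL          
Bad redirect   | Memory leak   
Slow page load | Bad redirect  
Wrong total    | NULL          
Wrong timezone | NULL          
Race condition | Memory leak   
Broken link    | Slow page load
Missing icon   | Bad redirect  


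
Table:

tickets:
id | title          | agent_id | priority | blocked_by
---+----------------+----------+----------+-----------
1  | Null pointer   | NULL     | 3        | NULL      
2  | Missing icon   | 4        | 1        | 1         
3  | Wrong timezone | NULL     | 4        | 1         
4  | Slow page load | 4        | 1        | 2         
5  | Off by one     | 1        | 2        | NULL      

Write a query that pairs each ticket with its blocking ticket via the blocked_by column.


This is a self-join: tickets is joined to a second copy of itself, matching each row's blocked_by to another row's id. Use LEFT JOIN so rows with blocked_by=NULL are kept.
  - ticket 1 (Null pointer): blocked_by=NULL -> NULL
  - ticket 2 (Missing icon): blocked_by=1 -> Null pointer
  - ticket 3 (Wrong timezone): blocked_by=1 -> Null pointer
  - ticket 4 (Slow page load): blocked_by=2 -> Missing icon
  - ticket 5 (Off by one): blocked_by=NULL -> NULL

SQL:
SELECT a.title AS item, b.title AS blocked_by
FROM tickets a
LEFT JOIN tickets b ON a.blocked_by = b.id

Result:
item           | blocked_by  
---------------+-------------
Null pointer   | NULL        
Missing icon   | Null pointer
Wrong timezone | Null pointer
Slow page load | Missing icon
Off by one     | NULL        


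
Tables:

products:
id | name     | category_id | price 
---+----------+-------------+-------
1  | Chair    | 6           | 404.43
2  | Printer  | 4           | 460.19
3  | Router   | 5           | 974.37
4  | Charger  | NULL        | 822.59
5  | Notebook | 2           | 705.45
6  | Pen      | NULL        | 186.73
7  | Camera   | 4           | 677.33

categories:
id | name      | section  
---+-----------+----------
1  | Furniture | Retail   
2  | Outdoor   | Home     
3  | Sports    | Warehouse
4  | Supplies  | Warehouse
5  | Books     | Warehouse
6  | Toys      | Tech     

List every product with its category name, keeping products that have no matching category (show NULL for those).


LEFT JOIN keeps every row from products (the left table); where category_id has no match in categories, the category columns become NULL. Walk through each product:
  - product 1 (Chair): category_id=6 -> matches Toys
  - product 2 (Printer): category_id=4 -> matches Supplies
  - product 3 (Router): category_id=5 -> matches Books
  - product 4 (Charger): category_id=NULL, no match -> kept with NULL
  - product 5 (Notebook): category_id=2 -> matches Outdoor
  - product 6 (Pen): category_id=NULL, no match -> kept with NULL
  - product 7 (Camera): category_id=4 -> matches Supplies
All 7 rows appear; 2 have NULL category.

SQL:
SELECT a.name, b.name AS category
FROM products a
LEFT JOIN categories b ON a.category_id = b.id

Result:
name     | category
---------+---------
Chair    | Toys    
Printer  | Supplies
Router   | Books   
Charger  | NULL    
Notebook | Outdoor 
Pen      | NULL    
Camera   | Supplies


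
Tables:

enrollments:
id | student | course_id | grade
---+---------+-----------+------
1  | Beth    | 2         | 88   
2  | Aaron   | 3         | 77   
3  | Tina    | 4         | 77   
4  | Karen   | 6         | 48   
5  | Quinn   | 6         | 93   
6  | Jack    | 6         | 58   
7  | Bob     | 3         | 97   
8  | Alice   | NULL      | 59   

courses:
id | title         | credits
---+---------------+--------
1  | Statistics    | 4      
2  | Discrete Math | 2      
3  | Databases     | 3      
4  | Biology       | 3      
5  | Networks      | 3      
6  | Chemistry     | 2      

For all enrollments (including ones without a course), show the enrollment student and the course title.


LEFT JOIN keeps every row from enrollments (the left table); where course_id has no match in courses, the course columns become NULL. Walk through each enrollment:
  - enrollment 1 (Beth): course_id=2 -> matches Discrete Math
  - enrollment 2 (Aaron): course_id=3 -> matches Databases
  - enrollment 3 (Tina): course_id=4 -> matches Biology
  - enrollment 4 (Karen): course_id=6 -> matches Chemistry
  - enrollment 5 (Quinn): course_id=6 -> matches Chemistry
  - enrollment 6 (Jack): course_id=6 -> matches Chemistry
  - enrollment 7 (Bob): course_id=3 -> matches Databases
  - enrollment 8 (Alice): course_id=NULL, no match -> kept with NULL
All 8 rows appear; 1 has NULL course.

SQL:
SELECT a.student, b.title AS course
FROM enrollments a
LEFT JOIN courses b ON a.course_id = b.id

Result:
student | course       
--------+--------------
Beth    | Discrete Math
Aaron   | Databases    
Tina    | Biology      
Karen   | Chemistry    
Quinn   | Chemistry    
Jack    | Chemistry    
Bob     | Databases    
Alice   | NULL         


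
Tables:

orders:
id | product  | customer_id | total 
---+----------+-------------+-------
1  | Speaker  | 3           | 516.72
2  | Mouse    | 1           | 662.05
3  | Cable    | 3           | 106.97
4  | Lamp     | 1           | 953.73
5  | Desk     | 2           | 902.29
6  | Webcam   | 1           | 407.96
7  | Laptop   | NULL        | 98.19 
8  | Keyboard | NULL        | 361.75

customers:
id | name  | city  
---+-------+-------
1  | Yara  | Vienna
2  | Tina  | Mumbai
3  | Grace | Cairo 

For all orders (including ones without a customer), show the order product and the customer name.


LEFT JOIN keeps every row from orders (the left table); where customer_id has no match in customers, the customer columns become NULL. Walk through each order:
  - order 1 (Speaker): customer_id=3 -> matches Grace
  - order 2 (Mouse): customer_id=1 -> matches Yara
  - order 3 (Cable): customer_id=3 -> matches Grace
  - order 4 (Lamp): customer_id=1 -> matches Yara
  - order 5 (Desk): customer_id=2 -> matches Tina
  - order 6 (Webcam): customer_id=1 -> matches Yara
  - order 7 (Laptop): customer_id=NULL, no match -> kept with NULL
  - order 8 (Keyboard): customer_id=NULL, no match -> kept with NULL
All 8 rows appear; 2 have NULL customer.

SQL:
SELECT a.product, b.name AS customer
FROM orders a
LEFT JOIN customers b ON a.customer_id = b.id

Result:
product  | customer
---------+---------
Speaker  | Grace   
Mouse    | Yara    
Cable    | Grace   
Lamp     | Yara    
Desk     | Tina    
Webcam   | Yara    
Laptop   | NULL    
Keyboard | NULL    


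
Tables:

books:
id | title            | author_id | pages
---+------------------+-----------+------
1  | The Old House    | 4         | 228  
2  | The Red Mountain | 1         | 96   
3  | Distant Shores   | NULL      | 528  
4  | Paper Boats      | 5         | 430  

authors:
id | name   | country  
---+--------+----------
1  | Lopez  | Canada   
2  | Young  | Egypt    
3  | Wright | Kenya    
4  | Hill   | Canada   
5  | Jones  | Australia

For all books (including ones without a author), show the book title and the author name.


LEFT JOIN keeps every row from books (the left table); where author_id has no match in authors, the author columns become NULL. Walk through each book:
  - book 1 (The Old House): author_id=4 -> matches Hill
  - book 2 (The Red Mountain): author_id=1 -> matches Lopez
  - book 3 (Distant Shores): author_id=NULL, no match -> kept with NULL
  - book 4 (Paper Boats): author_id=5 -> matches Jones
All 4 rows appear; 1 has NULL author.

SQL:
SELECT a.title, b.name AS author
FROM books a
LEFT JOIN authors b ON a.author_id = b.id

Result:
title            | author
-----------------+-------
The Old House    | Hill  
The Red Mountain | Lopez 
Distant Shores   | NULL  
Paper Boats      | Jones 


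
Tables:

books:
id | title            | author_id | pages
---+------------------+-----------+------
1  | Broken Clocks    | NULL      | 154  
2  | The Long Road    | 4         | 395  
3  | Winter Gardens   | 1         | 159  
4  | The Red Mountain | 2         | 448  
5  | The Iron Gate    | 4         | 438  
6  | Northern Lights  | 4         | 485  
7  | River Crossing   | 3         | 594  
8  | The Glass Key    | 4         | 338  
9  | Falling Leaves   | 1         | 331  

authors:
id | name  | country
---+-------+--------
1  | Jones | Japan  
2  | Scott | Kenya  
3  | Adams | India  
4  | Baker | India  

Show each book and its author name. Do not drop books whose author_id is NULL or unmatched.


LEFT JOIN keeps every row from books (the left table); where author_id has no match in authors, the author columns become NULL. Walk through each book:
  - book 1 (Broken Clocks): author_id=NULL, no match -> kept with NULL
  - book 2 (The Long Road): author_id=4 -> matches Baker
  - book 3 (Winter Gardens): author_id=1 -> matches Jones
  - book 4 (The Red Mountain): author_id=2 -> matches Scott
  - book 5 (The Iron Gate): author_id=4 -> matches Baker
  - book 6 (Northern Lights): author_id=4 -> matches Baker
  - book 7 (River Crossing): author_id=3 -> matches Adams
  - book 8 (The Glass Key): author_id=4 -> matches Baker
  - book 9 (Falling Leaves): author_id=1 -> matches Jones
All 9 rows appear; 1 has NULL author.

SQL:
SELECT a.title, b.name AS author
FROM books a
LEFT JOIN authors b ON a.author_id = b.id

Result:
title            | author
-----------------+-------
Broken Clocks    | NULL  
The Long Road    | Baker 
Winter Gardens   | Jones 
The Red Mountain | Scott 
The Iron Gate    | Baker 
Northern Lights  | Baker 
River Crossing   | Adams 
The Glass Key    | Baker 
Falling Leaves   | Jones 


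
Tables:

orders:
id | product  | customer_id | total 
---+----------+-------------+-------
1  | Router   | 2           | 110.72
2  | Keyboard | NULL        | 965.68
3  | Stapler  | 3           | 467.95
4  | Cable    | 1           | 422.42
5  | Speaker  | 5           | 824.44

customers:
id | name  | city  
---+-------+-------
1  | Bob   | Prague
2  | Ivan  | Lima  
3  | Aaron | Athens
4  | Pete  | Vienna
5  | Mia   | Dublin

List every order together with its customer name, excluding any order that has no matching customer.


INNER JOIN keeps only orders rows whose customer_id matches an id in customers. Walk through each order:
  - order 1 (Router): customer_id=2 -> matches Ivan
  - order 2 (Keyboard): customer_id=NULL, no match -> dropped
  - order 3 (Stapler): customer_id=3 -> matches Aaron
  - order 4 (Cable): customer_id=1 -> matches Bob
  - order 5 (Speaker): customer_id=5 -> matches Mia
So 1 of 5 rows is dropped.

SQL:
SELECT a.product, b.name AS customer
FROM orders a
INNER JOIN customers b ON a.customer_id = b.id

Result:
product | customer
--------+---------
Router  | Ivan    
Stapler | Aaron   
Cable   | Bob     
Speaker | Mia     


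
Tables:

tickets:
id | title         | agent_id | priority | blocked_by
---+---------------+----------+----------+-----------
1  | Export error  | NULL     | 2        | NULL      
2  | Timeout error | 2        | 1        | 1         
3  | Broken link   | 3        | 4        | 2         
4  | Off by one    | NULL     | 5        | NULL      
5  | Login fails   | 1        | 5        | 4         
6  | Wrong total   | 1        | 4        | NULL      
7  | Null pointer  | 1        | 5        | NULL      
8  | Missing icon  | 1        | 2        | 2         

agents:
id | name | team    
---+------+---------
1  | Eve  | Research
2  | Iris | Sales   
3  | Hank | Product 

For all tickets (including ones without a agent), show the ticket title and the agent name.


LEFT JOIN keeps every row from tickets (the left table); where agent_id has no match in agents, the agent columns become NULL. Walk through each ticket:
  - ticket 1 (Export error): agent_id=NULL, no match -> kept with NULL
  - ticket 2 (Timeout error): agent_id=2 -> matches Iris
  - ticket 3 (Broken link): agent_id=3 -> matches Hank
  - ticket 4 (Off by one): agent_id=NULL, no match -> kept with NULL
  - ticket 5 (Login fails): agent_id=1 -> matches Eve
  - ticket 6 (Wrong total): agent_id=1 -> matches Eve
  - ticket 7 (Null pointer): agent_id=1 -> matches Eve
  - ticket 8 (Missing icon): agent_id=1 -> matches Eve
All 8 rows appear; 2 have NULL agent.

SQL:
SELECT a.title, b.name AS agent
FROM tickets a
LEFT JOIN agents b ON a.agent_id = b.id

Result:
title         | agent
--------------+------
Export error  | NULL 
Timeout error | Iris 
Broken link   | Hank 
Off by one    | NULL 
Login fails   | Eve  
Wrong total   | Eve  
Null pointer  | Eve  
Missing icon  | Eve  


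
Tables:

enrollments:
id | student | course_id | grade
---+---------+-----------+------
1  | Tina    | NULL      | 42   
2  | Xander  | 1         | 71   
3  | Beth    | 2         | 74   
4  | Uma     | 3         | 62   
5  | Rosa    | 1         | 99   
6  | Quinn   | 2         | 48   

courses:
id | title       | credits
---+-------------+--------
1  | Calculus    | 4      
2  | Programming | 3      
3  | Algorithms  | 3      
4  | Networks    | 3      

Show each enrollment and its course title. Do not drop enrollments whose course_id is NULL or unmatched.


LEFT JOIN keeps every row from enrollments (the left table); where course_id has no match in courses, the course columns become NULL. Walk through each enrollment:
  - enrollment 1 (Tina): course_id=NULL, no match -> kept with NULL
  - enrollment 2 (Xander): course_id=1 -> matches Calculus
  - enrollment 3 (Beth): course_id=2 -> matches Programming
  - enrollment 4 (Uma): course_id=3 -> matches Algorithms
  - enrollment 5 (Rosa): course_id=1 -> matches Calculus
  - enrollment 6 (Quinn): course_id=2 -> matches Programming
All 6 rows appear; 1 has NULL course.

SQL:
SELECT a.student, b.title AS course
FROM enrollments a
LEFT JOIN courses b ON a.course_id = b.id

Result:
student | course     
--------+------------
Tina    | NULL       
Xander  | Calculus   
Beth    | Programming
Uma     | Algorithms 
Rosa    | Calculus   
Quinn   | Programming


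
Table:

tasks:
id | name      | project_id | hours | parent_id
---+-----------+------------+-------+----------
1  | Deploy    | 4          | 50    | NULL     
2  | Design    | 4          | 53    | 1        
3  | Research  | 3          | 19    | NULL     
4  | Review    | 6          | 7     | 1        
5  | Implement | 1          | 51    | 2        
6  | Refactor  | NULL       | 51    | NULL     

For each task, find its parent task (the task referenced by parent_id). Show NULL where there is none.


This is a self-join: tasks is joined to a second copy of itself, matching each row's parent_id to another row's id. Use LEFT JOIN so rows with parent_id=NULL are kept.
  - task 1 (Deploy): parent_id=NULL -> NULL
  - task 2 (Design): parent_id=1 -> Deploy
  - task 3 (Research): parent_id=NULL -> NULL
  - task 4 (Review): parent_id=1 -> Deploy
  - task 5 (Implement): parent_id=2 -> Design
  - task 6 (Refactor): parent_id=NULL -> NULL

SQL:
SELECT a.name AS item, b.name AS parent
FROM tasks a
LEFT JOIN tasks b ON a.parent_id = b.id

Result:
item      | parent
----------+-------
Deploy    | NULL  
Design    | Deploy
Research  | NULL  
Review    | Deploy
Implement | Design
Refactor  | NULL  


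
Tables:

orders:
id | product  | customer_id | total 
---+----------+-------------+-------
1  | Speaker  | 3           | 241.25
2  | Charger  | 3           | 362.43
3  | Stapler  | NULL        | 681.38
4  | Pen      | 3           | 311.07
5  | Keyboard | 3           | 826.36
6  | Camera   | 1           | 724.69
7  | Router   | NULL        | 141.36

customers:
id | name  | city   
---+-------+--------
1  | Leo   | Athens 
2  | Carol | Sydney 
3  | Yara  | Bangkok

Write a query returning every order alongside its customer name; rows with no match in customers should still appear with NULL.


LEFT JOIN keeps every row from orders (the left table); where customer_id has no match in customers, the customer columns become NULL. Walk through each order:
  - order 1 (Speaker): customer_id=3 -> matches Yara
  - order 2 (Charger): customer_id=3 -> matches Yara
  - order 3 (Stapler): customer_id=NULL, no match -> kept with NULL
  - order 4 (Pen): customer_id=3 -> matches Yara
  - order 5 (Keyboard): customer_id=3 -> matches Yara
  - order 6 (Camera): customer_id=1 -> matches Leo
  - order 7 (Router): customer_id=NULL, no match -> kept with NULL
All 7 rows appear; 2 have NULL customer.

SQL:
SELECT a.product, b.name AS customer
FROM orders a
LEFT JOIN customers b ON a.customer_id = b.id

Result:
product  | customer
---------+---------
Speaker  | Yara    
Charger  | Yara    
Stapler  | NULL    
Pen      | Yara    
Keyboard | Yara    
Camera   | Leo     
Router   | NULL    


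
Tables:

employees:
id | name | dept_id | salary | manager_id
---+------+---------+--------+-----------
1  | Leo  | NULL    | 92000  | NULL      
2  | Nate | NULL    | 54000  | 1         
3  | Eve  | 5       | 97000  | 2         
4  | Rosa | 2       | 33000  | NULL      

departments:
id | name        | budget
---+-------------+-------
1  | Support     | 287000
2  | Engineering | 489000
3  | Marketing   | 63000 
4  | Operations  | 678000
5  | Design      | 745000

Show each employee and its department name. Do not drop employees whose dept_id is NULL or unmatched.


LEFT JOIN keeps every row from employees (the left table); where dept_id has no match in departments, the department columns become NULL. Walk through each employee:
  - employee 1 (Leo): dept_id=NULL, no match -> kept with NULL
  - employee 2 (Nate): dept_id=NULL, no match -> kept with NULL
  - employee 3 (Eve): dept_id=5 -> matches Design
  - employee 4 (Rosa): dept_id=2 -> matches Engineering
All 4 rows appear; 2 have NULL department.

SQL:
SELECT a.name, b.name AS department
FROM employees a
LEFT JOIN departments b ON a.dept_id = b.id

Result:
name | department 
-----+------------
Leo  | NULL       
Nate | NULL       
Eve  | Design     
Rosa | Engineering


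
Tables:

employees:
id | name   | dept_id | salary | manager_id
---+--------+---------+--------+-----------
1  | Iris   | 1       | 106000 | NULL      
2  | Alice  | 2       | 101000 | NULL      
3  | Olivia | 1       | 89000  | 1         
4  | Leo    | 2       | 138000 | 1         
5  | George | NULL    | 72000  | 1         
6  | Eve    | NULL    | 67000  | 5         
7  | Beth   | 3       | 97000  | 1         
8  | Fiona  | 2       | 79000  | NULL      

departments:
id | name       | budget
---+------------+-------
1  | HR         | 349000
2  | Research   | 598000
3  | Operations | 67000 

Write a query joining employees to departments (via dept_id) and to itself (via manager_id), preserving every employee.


Two LEFT JOINs from the same base table employees: one to departments via dept_id, one to employees itself via manager_id. Both are LEFT so every employee is preserved.
Match against departments:
  - employee 1 (Iris): dept_id=1 -> matches HR
  - employee 2 (Alice): dept_id=2 -> matches Research
  - employee 3 (Olivia): dept_id=1 -> matches HR
  - employee 4 (Leo): dept_id=2 -> matches Research
  - employee 5 (George): dept_id=NULL, no match -> kept with NULL
  - employee 6 (Eve): dept_id=NULL, no match -> kept with NULL
  - employee 7 (Beth): dept_id=3 -> matches Operations
  - employee 8 (Fiona): dept_id=2 -> matches Research
Match against employees (self):
  - employee 1 (Iris): manager_id=NULL -> NULL
  - employee 2 (Alice): manager_id=NULL -> NULL
  - employee 3 (Olivia): manager_id=1 -> Iris
  - employee 4 (Leo): manager_id=1 -> Iris
  - employee 5 (George): manager_id=1 -> Iris
  - employee 6 (Eve): manager_id=5 -> George
  - employee 7 (Beth): manager_id=1 -> Iris
  - employee 8 (Fiona): manager_id=NULL -> NULL

SQL:
SELECT a.name, b.name AS department, c.name AS manager
FROM employees a
LEFT JOIN departments b ON a.dept_id = b.id
LEFT JOIN employees c ON a.manager_id = c.id

Result:
name   | department | manager
-------+------------+--------
Iris   | HR         | NULL   
Alice  | Research   | NULL   
Olivia | HR         | Iris   
Leo    | Research   | Iris   
George | NULL       | Iris   
Eve    | NULL       | George 
Beth   | Operations | Iris   
Fiona  | Research   | NULL   


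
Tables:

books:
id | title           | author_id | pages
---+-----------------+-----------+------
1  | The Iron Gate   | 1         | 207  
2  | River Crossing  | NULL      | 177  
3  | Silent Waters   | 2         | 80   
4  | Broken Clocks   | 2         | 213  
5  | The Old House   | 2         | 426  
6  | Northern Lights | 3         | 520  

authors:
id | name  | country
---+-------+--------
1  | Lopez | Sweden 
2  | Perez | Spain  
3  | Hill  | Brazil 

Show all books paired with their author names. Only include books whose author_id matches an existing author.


INNER JOIN keeps only books rows whose author_id matches an id in authors. Walk through each book:
  - book 1 (The Iron Gate): author_id=1 -> matches Lopez
  - book 2 (River Crossing): author_id=NULL, no match -> dropped
  - book 3 (Silent Waters): author_id=2 -> matches Perez
  - book 4 (Broken Clocks): author_id=2 -> matches Perez
  - book 5 (The Old House): author_id=2 -> matches Perez
  - book 6 (Northern Lights): author_id=3 -> matches Hill
So 1 of 6 rows is dropped.

SQL:
SELECT a.title, b.name AS author
FROM books a
INNER JOIN authors b ON a.author_id = b.id

Result:
title           | author
----------------+-------
The Iron Gate   | Lopez 
Silent Waters   | Perez 
Broken Clocks   | Perez 
The Old House   | Perez 
Northern Lights | Hill  


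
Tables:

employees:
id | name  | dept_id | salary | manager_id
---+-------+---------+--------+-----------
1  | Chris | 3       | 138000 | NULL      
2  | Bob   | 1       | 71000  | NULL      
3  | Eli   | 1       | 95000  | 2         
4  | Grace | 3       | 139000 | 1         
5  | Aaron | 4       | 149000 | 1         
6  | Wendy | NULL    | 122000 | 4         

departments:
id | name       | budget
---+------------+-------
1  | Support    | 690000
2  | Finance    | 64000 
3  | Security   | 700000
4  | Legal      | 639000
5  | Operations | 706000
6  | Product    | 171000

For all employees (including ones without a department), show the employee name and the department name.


LEFT JOIN keeps every row from employees (the left table); where dept_id has no match in departments, the department columns become NULL. Walk through each employee:
  - employee 1 (Chris): dept_id=3 -> matches Security
  - employee 2 (Bob): dept_id=1 -> matches Support
  - employee 3 (Eli): dept_id=1 -> matches Support
  - employee 4 (Grace): dept_id=3 -> matches Security
  - employee 5 (Aaron): dept_id=4 -> matches Legal
  - employee 6 (Wendy): dept_id=NULL, no match -> kept with NULL
All 6 rows appear; 1 has NULL department.

SQL:
SELECT a.name, b.name AS department
FROM employees a
LEFT JOIN departments b ON a.dept_id = b.id

Result:
name  | department
------+-----------
Chris | Security  
Bob   | Support   
Eli   | Support   
Grace | Security  
Aaron | Legal     
Wendy | NULL      


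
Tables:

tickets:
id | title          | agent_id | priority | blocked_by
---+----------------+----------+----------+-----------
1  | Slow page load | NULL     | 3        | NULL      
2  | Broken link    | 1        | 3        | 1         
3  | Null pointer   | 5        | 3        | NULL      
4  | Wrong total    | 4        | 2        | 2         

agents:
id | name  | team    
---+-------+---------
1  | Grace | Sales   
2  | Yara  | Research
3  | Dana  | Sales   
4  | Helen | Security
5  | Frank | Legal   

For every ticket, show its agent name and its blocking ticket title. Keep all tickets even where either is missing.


Two LEFT JOINs from the same base table tickets: one to agents via agent_id, one to tickets itself via blocked_by. Both are LEFT so every ticket is preserved.
Match against agents:
  - ticket 1 (Slow page load): agent_id=NULL, no match -> kept with NULL
  - ticket 2 (Broken link): agent_id=1 -> matches Grace
  - ticket 3 (Null pointer): agent_id=5 -> matches Frank
  - ticket 4 (Wrong total): agent_id=4 -> matches Helen
Match against tickets (self):
  - ticket 1 (Slow page load): blocked_by=NULL -> NULL
  - ticket 2 (Broken link): blocked_by=1 -> Slow page load
  - ticket 3 (Null pointer): blocked_by=NULL -> NULL
  - ticket 4 (Wrong total): blocked_by=2 -> Broken link

SQL:
SELECT a.title, b.name AS agent, c.title AS blocked_by
FROM tickets a
LEFT JOIN agents b ON a.agent_id = b.id
LEFT JOIN tickets c ON a.blocked_by = c.id

Result:
title          | agent | blocked_by    
---------------+-------+---------------
Slow page load | NULL  | NULL          
Broken link    | Grace | Slow page load
Null pointer   | Frank | NULL          
Wrong total    | Helen | Broken link   
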